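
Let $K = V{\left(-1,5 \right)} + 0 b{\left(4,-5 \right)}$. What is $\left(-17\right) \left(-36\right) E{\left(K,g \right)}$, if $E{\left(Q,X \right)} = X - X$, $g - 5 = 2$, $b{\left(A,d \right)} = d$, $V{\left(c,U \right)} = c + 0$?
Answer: $0$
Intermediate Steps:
$V{\left(c,U \right)} = c$
$g = 7$ ($g = 5 + 2 = 7$)
$K = -1$ ($K = -1 + 0 \left(-5\right) = -1 + 0 = -1$)
$E{\left(Q,X \right)} = 0$
$\left(-17\right) \left(-36\right) E{\left(K,g \right)} = \left(-17\right) \left(-36\right) 0 = 612 \cdot 0 = 0$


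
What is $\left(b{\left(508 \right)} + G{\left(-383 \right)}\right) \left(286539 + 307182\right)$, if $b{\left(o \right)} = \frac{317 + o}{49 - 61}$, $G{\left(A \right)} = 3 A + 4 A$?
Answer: $- \frac{6530337279}{4} \approx -1.6326 \cdot 10^{9}$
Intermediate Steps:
$G{\left(A \right)} = 7 A$
$b{\left(o \right)} = - \frac{317}{12} - \frac{o}{12}$ ($b{\left(o \right)} = \frac{317 + o}{-12} = \left(317 + o\right) \left(- \frac{1}{12}\right) = - \frac{317}{12} - \frac{o}{12}$)
$\left(b{\left(508 \right)} + G{\left(-383 \right)}\right) \left(286539 + 307182\right) = \left(\left(- \frac{317}{12} - \frac{127}{3}\right) + 7 \left(-383\right)\right) \left(286539 + 307182\right) = \left(\left(- \frac{317}{12} - \frac{127}{3}\right) - 2681\right) 593721 = \left(- \frac{275}{4} - 2681\right) 593721 = \left(- \frac{10999}{4}\right) 593721 = - \frac{6530337279}{4}$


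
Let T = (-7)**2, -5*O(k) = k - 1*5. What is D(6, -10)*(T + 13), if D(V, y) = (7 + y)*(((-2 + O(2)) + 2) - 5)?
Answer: 4092/5 ≈ 818.40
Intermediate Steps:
O(k) = 1 - k/5 (O(k) = -(k - 1*5)/5 = -(k - 5)/5 = -(-5 + k)/5 = 1 - k/5)
D(V, y) = -154/5 - 22*y/5 (D(V, y) = (7 + y)*(((-2 + (1 - 1/5*2)) + 2) - 5) = (7 + y)*(((-2 + (1 - 2/5)) + 2) - 5) = (7 + y)*(((-2 + 3/5) + 2) - 5) = (7 + y)*((-7/5 + 2) - 5) = (7 + y)*(3/5 - 5) = (7 + y)*(-22/5) = -154/5 - 22*y/5)
T = 49
D(6, -10)*(T + 13) = (-154/5 - 22/5*(-10))*(49 + 13) = (-154/5 + 44)*62 = (66/5)*62 = 4092/5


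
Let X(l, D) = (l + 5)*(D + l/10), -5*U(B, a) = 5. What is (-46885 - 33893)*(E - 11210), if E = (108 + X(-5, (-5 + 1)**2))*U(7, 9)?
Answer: 914245404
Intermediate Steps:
U(B, a) = -1 (U(B, a) = -1/5*5 = -1)
X(l, D) = (5 + l)*(D + l/10) (X(l, D) = (5 + l)*(D + l*(1/10)) = (5 + l)*(D + l/10))
E = -108 (E = (108 + ((1/2)*(-5) + 5*(-5 + 1)**2 + (1/10)*(-5)**2 + (-5 + 1)**2*(-5)))*(-1) = (108 + (-5/2 + 5*(-4)**2 + (1/10)*25 + (-4)**2*(-5)))*(-1) = (108 + (-5/2 + 5*16 + 5/2 + 16*(-5)))*(-1) = (108 + (-5/2 + 80 + 5/2 - 80))*(-1) = (108 + 0)*(-1) = 108*(-1) = -108)
(-46885 - 33893)*(E - 11210) = (-46885 - 33893)*(-108 - 11210) = -80778*(-11318) = 914245404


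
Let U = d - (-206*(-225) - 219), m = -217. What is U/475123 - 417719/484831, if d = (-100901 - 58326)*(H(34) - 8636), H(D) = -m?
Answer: 59064608294055/20941305383 ≈ 2820.5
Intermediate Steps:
H(D) = 217 (H(D) = -1*(-217) = 217)
d = 1340532113 (d = (-100901 - 58326)*(217 - 8636) = -159227*(-8419) = 1340532113)
U = 1340485982 (U = 1340532113 - (-206*(-225) - 219) = 1340532113 - (46350 - 219) = 1340532113 - 1*46131 = 1340532113 - 46131 = 1340485982)
U/475123 - 417719/484831 = 1340485982/475123 - 417719/484831 = 1340485982*(1/475123) - 417719*1/484831 = 121862362/43193 - 417719/484831 = 59064608294055/20941305383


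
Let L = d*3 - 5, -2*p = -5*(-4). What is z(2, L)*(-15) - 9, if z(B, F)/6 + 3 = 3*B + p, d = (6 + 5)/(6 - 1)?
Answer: 621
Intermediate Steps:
p = -10 (p = -(-5)*(-4)/2 = -½*20 = -10)
d = 11/5 ≈ 2.2000
L = 8/5 (L = (11/5)*3 - 5 = 33/5 - 5 = 8/5 ≈ 1.6000)
z(B, F) = -78 + 18*B (z(B, F) = -18 + 6*(3*B - 10) = -18 + 6*(-10 + 3*B) = -18 + (-60 + 18*B) = -78 + 18*B)
z(2, L)*(-15) - 9 = (-78 + 18*2)*(-15) - 9 = (-78 + 36)*(-15) - 9 = -42*(-15) - 9 = 630 - 9 = 621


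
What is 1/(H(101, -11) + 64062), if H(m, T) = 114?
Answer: 1/64176 ≈ 1.5582e-5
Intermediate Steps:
1/(H(101, -11) + 64062) = 1/(114 + 64062) = 1/64176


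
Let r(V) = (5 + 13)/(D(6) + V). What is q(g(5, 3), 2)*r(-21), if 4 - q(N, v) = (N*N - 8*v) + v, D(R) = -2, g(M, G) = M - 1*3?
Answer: -252/23 ≈ -10.957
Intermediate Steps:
g(M, G) = -3 + M (g(M, G) = M - 3 = -3 + M)
q(N, v) = 4 - N² + 7*v (q(N, v) = 4 - ((N*N - 8*v) + v) = 4 - ((N² - 8*v) + v) = 4 - (N² - 7*v) = 4 + (-N² + 7*v) = 4 - N² + 7*v)
r(V) = 18/(-2 + V) (r(V) = (5 + 13)/(-2 + V) = 18/(-2 + V))
q(g(5, 3), 2)*r(-21) = (4 - (-3 + 5)² + 7*2)*(18/(-2 - 21)) = (4 - 1*2² + 14)*(18/(-23)) = (4 - 1*4 + 14)*(18*(-1/23)) = (4 - 4 + 14)*(-18/23) = 14*(-18/23) = -252/23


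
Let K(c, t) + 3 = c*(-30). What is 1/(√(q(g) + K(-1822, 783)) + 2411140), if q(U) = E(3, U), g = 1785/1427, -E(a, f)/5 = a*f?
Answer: 860174195/2074000389040109 - 3*√3090595173/4148000778080218 ≈ 4.1470e-7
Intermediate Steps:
K(c, t) = -3 - 30*c (K(c, t) = -3 + c*(-30) = -3 - 30*c)
E(a, f) = -5*a*f
g = 1785/1427 (g = 1785*(1/1427) = 1785/1427 ≈ 1.2509)
q(U) = -15*U (q(U) = -5*3*U = -15*U)
1/(√(q(g) + K(-1822, 783)) + 2411140) = 1/(√(-15*1785/1427 + (-3 - 30*(-1822))) + 2411140) = 1/(√(-26775/1427 + (-3 + 54660)) + 2411140) = 1/(√(-26775/1427 + 54657) + 2411140) = 1/(√(77968764/1427) + 2411140) = 1/(6*√3090595173/1427 + 2411140) = 1/(2411140 + 6*√3090595173/1427)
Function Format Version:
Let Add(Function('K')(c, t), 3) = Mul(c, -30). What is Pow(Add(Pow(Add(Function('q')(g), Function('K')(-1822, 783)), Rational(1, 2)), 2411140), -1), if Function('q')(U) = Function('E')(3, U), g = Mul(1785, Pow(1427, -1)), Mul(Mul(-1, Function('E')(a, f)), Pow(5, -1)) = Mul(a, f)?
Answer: Add(Rational(860174195, 2074000389040109), Mul(Rational(-3, 4148000778080218), Pow(3090595173, Rational(1, 2)))) ≈ 4.1470e-7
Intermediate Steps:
Function('K')(c, t) = Add(-3, Mul(-30, c)) (Function('K')(c, t) = Add(-3, Mul(c, -30)) = Add(-3, Mul(-30, c)))
Function('E')(a, f) = Mul(-5, a, f) (Function('E')(a, f) = Mul(-5, Mul(a, f)) = Mul(-5, a, f))
g = Rational(1785, 1427) (g = Mul(1785, Rational(1, 1427)) = Rational(1785, 1427) ≈ 1.2509)
Function('q')(U) = Mul(-15, U) (Function('q')(U) = Mul(-5, 3, U) = Mul(-15, U))
Pow(Add(Pow(Add(Function('q')(g), Function('K')(-1822, 783)), Rational(1, 2)), 2411140), -1) = Pow(Add(Pow(Add(Mul(-15, Rational(1785, 1427)), Add(-3, Mul(-30, -1822))), Rational(1, 2)), 2411140), -1) = Pow(Add(Pow(Add(Rational(-26775, 1427), Add(-3, 54660)), Rational(1, 2)), 2411140), -1) = Pow(Add(Pow(Add(Rational(-26775, 1427), 54657), Rational(1, 2)), 2411140), -1) = Pow(Add(Pow(Rational(77968764, 1427), Rational(1, 2)), 2411140), -1) = Pow(Add(Mul(Rational(6, 1427), Pow(3090595173, Rational(1, 2))), 2411140), -1) = Pow(Add(2411140, Mul(Rational(6, 1427), Pow(3090595173, Rational(1, 2)))), -1)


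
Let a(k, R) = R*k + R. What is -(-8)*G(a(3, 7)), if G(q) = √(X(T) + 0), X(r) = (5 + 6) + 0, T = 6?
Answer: 8*√11 ≈ 26.533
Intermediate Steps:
a(k, R) = R + R*k
X(r) = 11 (X(r) = 11 + 0 = 11)
G(q) = √11 (G(q) = √(11 + 0) = √11)
-(-8)*G(a(3, 7)) = -(-8)*√11 = 8*√11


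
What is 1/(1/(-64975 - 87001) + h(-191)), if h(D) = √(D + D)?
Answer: -151976/8822941148033 - 23096704576*I*√382/8822941148033 ≈ -1.7225e-8 - 0.051164*I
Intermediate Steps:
h(D) = √2*√D (h(D) = √(2*D) = √2*√D)
1/(1/(-64975 - 87001) + h(-191)) = 1/(1/(-64975 - 87001) + √2*√(-191)) = 1/(1/(-151976) + √2*(I*√191)) = 1/(-1/151976 + I*√382)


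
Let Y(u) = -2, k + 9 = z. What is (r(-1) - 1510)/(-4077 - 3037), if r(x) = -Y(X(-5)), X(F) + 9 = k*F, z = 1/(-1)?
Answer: 754/3557 ≈ 0.21198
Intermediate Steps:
z = -1 (z = 1*(-1) = -1)
k = -10 (k = -9 - 1 = -10)
X(F) = -9 - 10*F
r(x) = 2 (r(x) = -1*(-2) = 2)
(r(-1) - 1510)/(-4077 - 3037) = (2 - 1510)/(-4077 - 3037) = -1508/(-7114) = -1508*(-1/7114) = 754/3557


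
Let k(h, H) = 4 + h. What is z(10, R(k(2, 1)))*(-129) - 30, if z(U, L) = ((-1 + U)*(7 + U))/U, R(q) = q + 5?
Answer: -20037/10 ≈ -2003.7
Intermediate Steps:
R(q) = 5 + q
z(U, L) = (-1 + U)*(7 + U)/U
z(10, R(k(2, 1)))*(-129) - 30 = (6 + 10 - 7/10)*(-129) - 30 = (153/10)*(-129) - 30 = -19737/10 - 30 = -20037/10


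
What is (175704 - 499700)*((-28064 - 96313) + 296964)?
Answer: -55917497652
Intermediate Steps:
(175704 - 499700)*((-28064 - 96313) + 296964) = -323996*(-124377 + 296964) = -323996*172587 = -55917497652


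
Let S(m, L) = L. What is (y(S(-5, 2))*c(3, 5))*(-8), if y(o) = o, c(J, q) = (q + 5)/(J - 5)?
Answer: 80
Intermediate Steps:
c(J, q) = (5 + q)/(-5 + J)
(y(S(-5, 2))*c(3, 5))*(-8) = (2*((5 + 5)/(-5 + 3)))*(-8) = (2*(10/(-2)))*(-8) = (2*(-½*10))*(-8) = (2*(-5))*(-8) = -10*(-8) = 80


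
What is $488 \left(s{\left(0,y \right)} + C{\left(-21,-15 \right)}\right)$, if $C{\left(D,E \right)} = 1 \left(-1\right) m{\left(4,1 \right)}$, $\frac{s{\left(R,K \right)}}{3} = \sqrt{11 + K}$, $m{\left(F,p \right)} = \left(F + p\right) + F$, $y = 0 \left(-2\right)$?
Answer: $-4392 + 1464 \sqrt{11} \approx 463.54$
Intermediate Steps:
$y = 0$
$m{\left(F,p \right)} = p + 2 F$
$s{\left(R,K \right)} = 3 \sqrt{11 + K}$
$C{\left(D,E \right)} = -9$ ($C{\left(D,E \right)} = 1 \left(-1\right) \left(1 + 2 \cdot 4\right) = - (1 + 8) = \left(-1\right) 9 = -9$)
$488 \left(s{\left(0,y \right)} + C{\left(-21,-15 \right)}\right) = 488 \left(3 \sqrt{11 + 0} - 9\right) = 488 \left(3 \sqrt{11} - 9\right) = 488 \left(-9 + 3 \sqrt{11}\right) = -4392 + 1464 \sqrt{11}$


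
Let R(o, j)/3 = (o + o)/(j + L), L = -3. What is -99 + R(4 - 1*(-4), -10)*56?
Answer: -3975/13 ≈ -305.77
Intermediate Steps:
R(o, j) = 6*o/(-3 + j) (R(o, j) = 3*((o + o)/(j - 3)) = 3*((2*o)/(-3 + j)) = 3*(2*o/(-3 + j)) = 6*o/(-3 + j))
-99 + R(4 - 1*(-4), -10)*56 = -99 + (6*(4 - 1*(-4))/(-3 - 10))*56 = -99 + (6*(4 + 4)/(-13))*56 = -99 + (6*8*(-1/13))*56 = -99 - 48/13*56 = -99 - 2688/13 = -3975/13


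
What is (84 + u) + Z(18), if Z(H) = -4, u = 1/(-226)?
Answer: 18079/226 ≈ 79.996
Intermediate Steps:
u = -1/226 ≈ -0.0044248
(84 + u) + Z(18) = (84 - 1/226) - 4 = 18983/226 - 4 = 18079/226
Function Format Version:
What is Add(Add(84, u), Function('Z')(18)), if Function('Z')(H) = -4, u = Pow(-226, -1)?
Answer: Rational(18079, 226) ≈ 79.996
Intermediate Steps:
u = Rational(-1, 226) ≈ -0.0044248
Add(Add(84, u), Function('Z')(18)) = Add(Add(84, Rational(-1, 226)), -4) = Add(Rational(18983, 226), -4) = Rational(18079, 226)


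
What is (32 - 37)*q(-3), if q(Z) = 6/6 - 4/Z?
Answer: -35/3 ≈ -11.667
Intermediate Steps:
q(Z) = 1 - 4/Z (q(Z) = 6*(⅙) - 4/Z = 1 - 4/Z)
(32 - 37)*q(-3) = (32 - 37)*((-4 - 3)/(-3)) = -(-5)*(-7)/3 = -5*7/3 = -35/3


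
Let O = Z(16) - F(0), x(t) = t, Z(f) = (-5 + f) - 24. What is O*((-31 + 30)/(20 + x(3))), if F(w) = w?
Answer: 13/23 ≈ 0.56522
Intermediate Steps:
Z(f) = -29 + f
O = -13 (O = (-29 + 16) - 1*0 = -13 + 0 = -13)
O*((-31 + 30)/(20 + x(3))) = -13*(-31 + 30)/(20 + 3) = -(-13)/23 = -13*(-1/23) = 13/23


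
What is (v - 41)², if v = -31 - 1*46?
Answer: 13924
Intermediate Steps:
v = -77 (v = -31 - 46 = -77)
(v - 41)² = (-77 - 41)² = (-118)² = 13924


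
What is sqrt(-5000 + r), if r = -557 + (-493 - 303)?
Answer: I*sqrt(6353) ≈ 79.706*I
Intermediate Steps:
r = -1353 (r = -557 - 796 = -1353)
sqrt(-5000 + r) = sqrt(-5000 - 1353) = sqrt(-6353) = I*sqrt(6353)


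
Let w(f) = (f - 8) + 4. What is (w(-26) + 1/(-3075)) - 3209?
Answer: -9959926/3075 ≈ -3239.0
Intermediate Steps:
w(f) = -4 + f (w(f) = (-8 + f) + 4 = -4 + f)
(w(-26) + 1/(-3075)) - 3209 = ((-4 - 26) + 1/(-3075)) - 3209 = (-30 - 1/3075) - 3209 = -92251/3075 - 3209 = -9959926/3075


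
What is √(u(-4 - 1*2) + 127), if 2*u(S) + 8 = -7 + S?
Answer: √466/2 ≈ 10.794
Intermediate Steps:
u(S) = -15/2 + S/2 (u(S) = -4 + (-7 + S)/2 = -4 + (-7/2 + S/2) = -15/2 + S/2)
√(u(-4 - 1*2) + 127) = √((-15/2 + (-4 - 1*2)/2) + 127) = √((-15/2 + (-4 - 2)/2) + 127) = √((-15/2 + (½)*(-6)) + 127) = √((-15/2 - 3) + 127) = √(-21/2 + 127) = √(233/2) = √466/2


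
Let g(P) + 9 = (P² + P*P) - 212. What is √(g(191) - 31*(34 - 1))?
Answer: √71718 ≈ 267.80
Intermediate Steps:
g(P) = -221 + 2*P² (g(P) = -9 + ((P² + P*P) - 212) = -9 + ((P² + P²) - 212) = -9 + (2*P² - 212) = -9 + (-212 + 2*P²) = -221 + 2*P²)
√(g(191) - 31*(34 - 1)) = √((-221 + 2*191²) - 31*(34 - 1)) = √((-221 + 2*36481) - 31*33) = √((-221 + 72962) - 1023) = √(72741 - 1023) = √71718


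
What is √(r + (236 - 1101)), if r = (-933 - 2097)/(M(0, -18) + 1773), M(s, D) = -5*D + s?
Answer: 5*I*√1485363/207 ≈ 29.439*I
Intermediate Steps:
M(s, D) = s - 5*D
r = -1010/621 (r = (-933 - 2097)/((0 - 5*(-18)) + 1773) = -3030/((0 + 90) + 1773) = -3030/(90 + 1773) = -3030/1863 = -3030*1/1863 = -1010/621 ≈ -1.6264)
√(r + (236 - 1101)) = √(-1010/621 + (236 - 1101)) = √(-1010/621 - 865) = √(-538175/621) = 5*I*√1485363/207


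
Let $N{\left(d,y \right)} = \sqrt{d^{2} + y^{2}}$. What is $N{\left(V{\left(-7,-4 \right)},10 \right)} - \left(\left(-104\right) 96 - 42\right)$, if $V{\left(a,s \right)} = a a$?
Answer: $10026 + \sqrt{2501} \approx 10076.0$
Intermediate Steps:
$V{\left(a,s \right)} = a^{2}$
$N{\left(V{\left(-7,-4 \right)},10 \right)} - \left(\left(-104\right) 96 - 42\right) = \sqrt{\left(\left(-7\right)^{2}\right)^{2} + 10^{2}} - \left(\left(-104\right) 96 - 42\right) = \sqrt{49^{2} + 100} - \left(-9984 - 42\right) = \sqrt{2401 + 100} - -10026 = \sqrt{2501} + 10026 = 10026 + \sqrt{2501}$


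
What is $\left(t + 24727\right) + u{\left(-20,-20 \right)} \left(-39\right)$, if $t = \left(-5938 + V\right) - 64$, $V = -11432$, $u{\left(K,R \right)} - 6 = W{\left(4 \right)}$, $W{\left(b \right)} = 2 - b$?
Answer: $7137$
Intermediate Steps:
$u{\left(K,R \right)} = 4$ ($u{\left(K,R \right)} = 6 + \left(2 - 4\right) = 6 - 2 = 4$)
$t = -17434$ ($t = \left(-5938 - 11432\right) - 64 = -17370 - 64 = -17434$)
$\left(t + 24727\right) + u{\left(-20,-20 \right)} \left(-39\right) = \left(-17434 + 24727\right) + 4 \left(-39\right) = 7293 - 156 = 7137$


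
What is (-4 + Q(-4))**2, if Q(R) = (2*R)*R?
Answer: 784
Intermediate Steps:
Q(R) = 2*R**2
(-4 + Q(-4))**2 = (-4 + 2*(-4)**2)**2 = (-4 + 2*16)**2 = (-4 + 32)**2 = 28**2 = 784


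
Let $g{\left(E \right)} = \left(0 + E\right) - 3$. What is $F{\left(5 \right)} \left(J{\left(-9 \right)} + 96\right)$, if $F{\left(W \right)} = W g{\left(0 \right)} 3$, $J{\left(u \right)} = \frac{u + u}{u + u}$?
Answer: $-4365$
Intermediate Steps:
$g{\left(E \right)} = -3 + E$ ($g{\left(E \right)} = E - 3 = -3 + E$)
$J{\left(u \right)} = 1$ ($J{\left(u \right)} = \frac{2 u}{2 u} = 2 u \frac{1}{2 u} = 1$)
$F{\left(W \right)} = - 9 W$ ($F{\left(W \right)} = W \left(-3 + 0\right) 3 = W \left(-3\right) 3 = - 3 W 3 = - 9 W$)
$F{\left(5 \right)} \left(J{\left(-9 \right)} + 96\right) = \left(-9\right) 5 \left(1 + 96\right) = \left(-45\right) 97 = -4365$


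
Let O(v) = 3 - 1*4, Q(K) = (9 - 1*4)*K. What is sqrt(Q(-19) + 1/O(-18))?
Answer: 4*I*sqrt(6) ≈ 9.798*I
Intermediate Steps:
Q(K) = 5*K (Q(K) = (9 - 4)*K = 5*K)
O(v) = -1 (O(v) = 3 - 4 = -1)
sqrt(Q(-19) + 1/O(-18)) = sqrt(5*(-19) + 1/(-1)) = sqrt(-95 - 1) = sqrt(-96) = 4*I*sqrt(6)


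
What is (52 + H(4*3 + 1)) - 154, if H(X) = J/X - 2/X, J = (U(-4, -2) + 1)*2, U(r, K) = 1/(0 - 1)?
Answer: -1328/13 ≈ -102.15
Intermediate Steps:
U(r, K) = -1 (U(r, K) = 1/(-1) = -1)
J = 0 (J = (-1 + 1)*2 = 0*2 = 0)
H(X) = -2/X (H(X) = 0/X - 2/X = 0 - 2/X = -2/X)
(52 + H(4*3 + 1)) - 154 = (52 - 2/(4*3 + 1)) - 154 = (52 - 2/(12 + 1)) - 154 = (52 - 2/13) - 154 = 674/13 - 154 = -1328/13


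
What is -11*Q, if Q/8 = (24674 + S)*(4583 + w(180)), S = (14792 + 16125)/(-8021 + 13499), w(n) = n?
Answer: -2575736835628/249 ≈ -1.0344e+10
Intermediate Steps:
S = 30917/5478 ≈ 5.6438
Q = 234157894148/249 (Q = 8*((24674 + 30917/5478)*(4583 + 180)) = 8*((135195089/5478)*4763) = 8*(58539473537/498) = 234157894148/249 ≈ 9.4039e+8)
-11*Q = -11*234157894148/249 = -2575736835628/249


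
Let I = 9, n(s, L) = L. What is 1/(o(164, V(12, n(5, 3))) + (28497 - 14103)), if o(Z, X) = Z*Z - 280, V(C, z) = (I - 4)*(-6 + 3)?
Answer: 1/41010 ≈ 2.4384e-5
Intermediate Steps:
V(C, z) = -15 (V(C, z) = (9 - 4)*(-6 + 3) = 5*(-3) = -15)
o(Z, X) = -280 + Z**2 (o(Z, X) = Z**2 - 280 = -280 + Z**2)
1/(o(164, V(12, n(5, 3))) + (28497 - 14103)) = 1/((-280 + 164**2) + (28497 - 14103)) = 1/((-280 + 26896) + 14394) = 1/(26616 + 14394) = 1/41010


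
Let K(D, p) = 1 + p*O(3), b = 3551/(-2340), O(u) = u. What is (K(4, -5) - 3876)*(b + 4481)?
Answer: -4077493721/234 ≈ -1.7425e+7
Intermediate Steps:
b = -3551/2340 (b = 3551*(-1/2340) = -3551/2340 ≈ -1.5175)
K(D, p) = 1 + 3*p (K(D, p) = 1 + p*3 = 1 + 3*p)
(K(4, -5) - 3876)*(b + 4481) = ((1 + 3*(-5)) - 3876)*(-3551/2340 + 4481) = ((1 - 15) - 3876)*(10481989/2340) = (-14 - 3876)*(10481989/2340) = -3890*10481989/2340 = -4077493721/234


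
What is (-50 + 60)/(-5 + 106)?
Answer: 10/101 ≈ 0.099010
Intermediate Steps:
(-50 + 60)/(-5 + 106) = 10/101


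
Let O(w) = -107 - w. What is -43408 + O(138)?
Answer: -43653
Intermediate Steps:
-43408 + O(138) = -43408 + (-107 - 1*138) = -43408 + (-107 - 138) = -43408 - 245 = -43653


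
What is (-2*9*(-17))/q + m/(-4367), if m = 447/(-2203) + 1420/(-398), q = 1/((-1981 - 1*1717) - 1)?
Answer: -2166988082766823/1914479699 ≈ -1.1319e+6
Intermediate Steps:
q = -1/3699 (q = 1/((-1981 - 1717) - 1) = 1/(-3698 - 1) = 1/(-3699) = -1/3699 ≈ -0.00027034)
m = -1653083/438397 (m = 447*(-1/2203) + 1420*(-1/398) = -447/2203 - 710/199 = -1653083/438397 ≈ -3.7707)
(-2*9*(-17))/q + m/(-4367) = (-2*9*(-17))/(-1/3699) - 1653083/438397/(-4367) = -18*(-17)*(-3699) - 1653083/438397*(-1/4367) = 306*(-3699) + 1653083/1914479699 = -1131894 + 1653083/1914479699 = -2166988082766823/1914479699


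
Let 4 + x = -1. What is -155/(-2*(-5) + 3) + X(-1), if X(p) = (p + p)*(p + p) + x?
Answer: -168/13 ≈ -12.923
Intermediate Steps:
x = -5 (x = -4 - 1 = -5)
X(p) = -5 + 4*p² (X(p) = (p + p)*(p + p) - 5 = (2*p)*(2*p) - 5 = 4*p² - 5 = -5 + 4*p²)
-155/(-2*(-5) + 3) + X(-1) = -155/(-2*(-5) + 3) + (-5 + 4*(-1)²) = -155/(10 + 3) + (-5 + 4*1) = -155/13 + (-5 + 4) = -155*1/13 - 1 = -155/13 - 1 = -168/13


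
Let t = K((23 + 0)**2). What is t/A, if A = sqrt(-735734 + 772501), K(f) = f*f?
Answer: 279841*sqrt(36767)/36767 ≈ 1459.4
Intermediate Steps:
K(f) = f**2
t = 279841 (t = ((23 + 0)**2)**2 = (23**2)**2 = 529**2 = 279841)
A = sqrt(36767) ≈ 191.75
t/A = 279841/(sqrt(36767)) = 279841*(sqrt(36767)/36767) = 279841*sqrt(36767)/36767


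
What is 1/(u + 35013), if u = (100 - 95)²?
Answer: 1/35038 ≈ 2.8540e-5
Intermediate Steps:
u = 25 (u = 5² = 25)
1/(u + 35013) = 1/(25 + 35013) = 1/35038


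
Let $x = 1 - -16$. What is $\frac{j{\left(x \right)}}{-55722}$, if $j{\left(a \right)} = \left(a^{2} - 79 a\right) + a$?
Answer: $\frac{1037}{55722} \approx 0.01861$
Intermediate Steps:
$x = 17$ ($x = 1 + 16 = 17$)
$j{\left(a \right)} = a^{2} - 78 a$
$\frac{j{\left(x \right)}}{-55722} = \frac{17 \left(-78 + 17\right)}{-55722} = 17 \left(-61\right) \left(- \frac{1}{55722}\right) = \left(-1037\right) \left(- \frac{1}{55722}\right) = \frac{1037}{55722}$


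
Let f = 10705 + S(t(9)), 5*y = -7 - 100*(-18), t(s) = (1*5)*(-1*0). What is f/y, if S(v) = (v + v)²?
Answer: 53525/1793 ≈ 29.852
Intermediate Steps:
t(s) = 0 (t(s) = 5*0 = 0)
y = 1793/5 (y = (-7 - 100*(-18))/5 = (-7 + 1800)/5 = (⅕)*1793 = 1793/5 ≈ 358.60)
S(v) = 4*v² (S(v) = (2*v)² = 4*v²)
f = 10705 (f = 10705 + 4*0² = 10705 + 4*0 = 10705 + 0 = 10705)
f/y = 10705/(1793/5) = 10705*(5/1793) = 53525/1793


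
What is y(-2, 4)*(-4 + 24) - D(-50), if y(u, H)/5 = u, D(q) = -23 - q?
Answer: -227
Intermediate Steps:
y(u, H) = 5*u
y(-2, 4)*(-4 + 24) - D(-50) = (5*(-2))*(-4 + 24) - (-23 - 1*(-50)) = -10*20 - (-23 + 50) = -200 - 1*27 = -200 - 27 = -227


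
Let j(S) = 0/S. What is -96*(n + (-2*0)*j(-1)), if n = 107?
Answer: -10272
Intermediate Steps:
j(S) = 0
-96*(n + (-2*0)*j(-1)) = -96*(107 - 2*0*0) = -96*(107 + 0*0) = -96*(107 + 0) = -96*107 = -10272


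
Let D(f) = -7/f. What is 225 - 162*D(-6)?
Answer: 36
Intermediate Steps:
225 - 162*D(-6) = 225 - (-1134)/(-6) = 225 - (-1134)*(-1)/6 = 225 - 162*7/6 = 225 - 189 = 36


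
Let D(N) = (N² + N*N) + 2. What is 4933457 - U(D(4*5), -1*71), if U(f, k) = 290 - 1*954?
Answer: 4934121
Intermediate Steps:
D(N) = 2 + 2*N² (D(N) = (N² + N²) + 2 = 2*N² + 2 = 2 + 2*N²)
U(f, k) = -664 (U(f, k) = 290 - 954 = -664)
4933457 - U(D(4*5), -1*71) = 4933457 - 1*(-664) = 4933457 + 664 = 4934121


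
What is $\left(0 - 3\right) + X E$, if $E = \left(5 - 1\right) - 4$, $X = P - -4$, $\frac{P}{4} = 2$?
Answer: $-3$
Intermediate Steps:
$P = 8$ ($P = 4 \cdot 2 = 8$)
$X = 12$ ($X = 8 - -4 = 8 + 4 = 12$)
$E = 0$ ($E = \left(5 - 1\right) - 4 = 4 - 4 = 0$)
$\left(0 - 3\right) + X E = \left(0 - 3\right) + 12 \cdot 0 = \left(0 - 3\right) + 0 = -3 + 0 = -3$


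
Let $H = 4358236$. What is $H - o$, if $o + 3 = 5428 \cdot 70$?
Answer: $3978279$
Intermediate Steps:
$o = 379957$ ($o = -3 + 5428 \cdot 70 = -3 + 379960 = 379957$)
$H - o = 4358236 - 379957 = 3978279$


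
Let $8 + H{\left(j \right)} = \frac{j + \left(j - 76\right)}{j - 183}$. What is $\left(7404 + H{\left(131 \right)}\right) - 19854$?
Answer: $- \frac{324001}{26} \approx -12462.0$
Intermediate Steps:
$H{\left(j \right)} = -8 + \frac{-76 + 2 j}{-183 + j}$ ($H{\left(j \right)} = -8 + \frac{j + \left(j - 76\right)}{j - 183} = -8 + \frac{j + \left(-76 + j\right)}{-183 + j} = -8 + \frac{-76 + 2 j}{-183 + j}$)
$\left(7404 + H{\left(131 \right)}\right) - 19854 = \left(7404 + \frac{2 \left(694 - 393\right)}{-183 + 131}\right) - 19854 = \left(7404 + \frac{2 \left(694 - 393\right)}{-52}\right) - 19854 = \left(7404 + 2 \left(- \frac{1}{52}\right) 301\right) - 19854 = \left(7404 - \frac{301}{26}\right) - 19854 = \frac{192203}{26} - 19854 = - \frac{324001}{26}$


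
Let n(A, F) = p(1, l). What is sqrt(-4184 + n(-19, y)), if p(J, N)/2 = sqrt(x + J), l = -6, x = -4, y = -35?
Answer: sqrt(-4184 + 2*I*sqrt(3)) ≈ 0.0268 + 64.684*I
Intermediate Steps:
p(J, N) = 2*sqrt(-4 + J)
n(A, F) = 2*I*sqrt(3) (n(A, F) = 2*sqrt(-4 + 1) = 2*sqrt(-3) = 2*(I*sqrt(3)) = 2*I*sqrt(3))
sqrt(-4184 + n(-19, y)) = sqrt(-4184 + 2*I*sqrt(3))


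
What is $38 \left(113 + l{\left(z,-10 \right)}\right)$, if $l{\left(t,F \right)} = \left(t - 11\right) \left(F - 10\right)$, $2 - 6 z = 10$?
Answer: $\frac{41002}{3} \approx 13667.0$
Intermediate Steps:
$z = - \frac{4}{3}$ ($z = \frac{1}{3} - \frac{5}{3} = - \frac{4}{3} \approx -1.3333$)
$l{\left(t,F \right)} = \left(-11 + t\right) \left(-10 + F\right)$
$38 \left(113 + l{\left(z,-10 \right)}\right) = 38 \left(113 - - \frac{740}{3}\right) = 38 \left(113 + \left(110 + 110 + \frac{40}{3} + \frac{40}{3}\right)\right) = 38 \left(113 + \frac{740}{3}\right) = 38 \cdot \frac{1079}{3} = \frac{41002}{3}$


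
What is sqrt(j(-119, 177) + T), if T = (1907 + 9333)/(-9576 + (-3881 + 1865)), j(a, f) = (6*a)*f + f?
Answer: I*sqrt(29441531294)/483 ≈ 355.25*I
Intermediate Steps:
j(a, f) = f + 6*a*f (j(a, f) = 6*a*f + f = f + 6*a*f)
T = -1405/1449 (T = 11240/(-9576 - 2016) = 11240/(-11592) = 11240*(-1/11592) = -1405/1449 ≈ -0.96963)
sqrt(j(-119, 177) + T) = sqrt(177*(1 + 6*(-119)) - 1405/1449) = sqrt(177*(1 - 714) - 1405/1449) = sqrt(177*(-713) - 1405/1449) = sqrt(-126201 - 1405/1449) = sqrt(-182866654/1449) = I*sqrt(29441531294)/483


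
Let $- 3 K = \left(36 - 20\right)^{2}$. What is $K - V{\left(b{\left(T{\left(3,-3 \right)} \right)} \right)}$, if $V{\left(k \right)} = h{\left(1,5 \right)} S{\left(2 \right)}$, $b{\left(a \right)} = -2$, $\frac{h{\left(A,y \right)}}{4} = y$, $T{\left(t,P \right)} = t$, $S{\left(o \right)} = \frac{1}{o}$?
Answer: $- \frac{286}{3} \approx -95.333$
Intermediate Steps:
$h{\left(A,y \right)} = 4 y$
$V{\left(k \right)} = 10$ ($V{\left(k \right)} = \frac{4 \cdot 5}{2} = 20 \cdot \frac{1}{2} = 10$)
$K = - \frac{256}{3}$ ($K = - \frac{\left(36 - 20\right)^{2}}{3} = - \frac{16^{2}}{3} = \left(- \frac{1}{3}\right) 256 = - \frac{256}{3} \approx -85.333$)
$K - V{\left(b{\left(T{\left(3,-3 \right)} \right)} \right)} = - \frac{256}{3} - 10 = - \frac{286}{3}$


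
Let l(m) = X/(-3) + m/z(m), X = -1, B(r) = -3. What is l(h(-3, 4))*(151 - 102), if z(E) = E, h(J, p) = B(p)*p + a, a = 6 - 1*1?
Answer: 196/3 ≈ 65.333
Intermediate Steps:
a = 5 (a = 6 - 1 = 5)
h(J, p) = 5 - 3*p (h(J, p) = -3*p + 5 = 5 - 3*p)
l(m) = 4/3 (l(m) = -1/(-3) + m/m = -1*(-⅓) + 1 = ⅓ + 1 = 4/3)
l(h(-3, 4))*(151 - 102) = 4*(151 - 102)/3 = (4/3)*49 = 196/3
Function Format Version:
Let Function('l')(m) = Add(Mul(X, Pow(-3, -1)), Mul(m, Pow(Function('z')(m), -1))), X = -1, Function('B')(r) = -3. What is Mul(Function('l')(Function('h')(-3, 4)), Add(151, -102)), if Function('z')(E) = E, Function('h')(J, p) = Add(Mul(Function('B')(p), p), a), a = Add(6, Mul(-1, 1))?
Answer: Rational(196, 3) ≈ 65.333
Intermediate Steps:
a = 5 (a = Add(6, -1) = 5)
Function('h')(J, p) = Add(5, Mul(-3, p)) (Function('h')(J, p) = Add(Mul(-3, p), 5) = Add(5, Mul(-3, p)))
Function('l')(m) = Rational(4, 3) (Function('l')(m) = Add(Mul(-1, Pow(-3, -1)), Mul(m, Pow(m, -1))) = Add(Mul(-1, Rational(-1, 3)), 1) = Add(Rational(1, 3), 1) = Rational(4, 3))
Mul(Function('l')(Function('h')(-3, 4)), Add(151, -102)) = Mul(Rational(4, 3), Add(151, -102)) = Mul(Rational(4, 3), 49) = Rational(196, 3)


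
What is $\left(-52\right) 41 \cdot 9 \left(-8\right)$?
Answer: $153504$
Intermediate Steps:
$\left(-52\right) 41 \cdot 9 \left(-8\right) = \left(-2132\right) \left(-72\right) = 153504$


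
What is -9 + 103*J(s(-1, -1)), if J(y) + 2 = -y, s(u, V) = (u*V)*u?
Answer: -112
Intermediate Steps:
s(u, V) = V*u² (s(u, V) = (V*u)*u = V*u²)
J(y) = -2 - y
-9 + 103*J(s(-1, -1)) = -9 + 103*(-2 - (-1)*(-1)²) = -9 + 103*(-2 - (-1)) = -9 + 103*(-2 - 1*(-1)) = -9 + 103*(-2 + 1) = -9 + 103*(-1) = -9 - 103 = -112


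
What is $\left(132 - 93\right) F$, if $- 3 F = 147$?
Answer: $-1911$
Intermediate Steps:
$F = -49$ ($F = \left(- \frac{1}{3}\right) 147 = -49$)
$\left(132 - 93\right) F = \left(132 - 93\right) \left(-49\right) = 39 \left(-49\right) = -1911$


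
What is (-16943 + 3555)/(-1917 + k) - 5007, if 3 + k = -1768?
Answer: -4613107/922 ≈ -5003.4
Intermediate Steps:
k = -1771 (k = -3 - 1768 = -1771)
(-16943 + 3555)/(-1917 + k) - 5007 = (-16943 + 3555)/(-1917 - 1771) - 5007 = -13388/(-3688) - 5007 = -13388*(-1/3688) - 5007 = 3347/922 - 5007 = -4613107/922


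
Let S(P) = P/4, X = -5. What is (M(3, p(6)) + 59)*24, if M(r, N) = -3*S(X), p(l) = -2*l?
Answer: 1506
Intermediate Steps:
S(P) = P/4 (S(P) = P*(1/4) = P/4)
M(r, N) = 15/4 (M(r, N) = -3*(-5)/4 = -3*(-5/4) = 15/4)
(M(3, p(6)) + 59)*24 = (15/4 + 59)*24 = (251/4)*24 = 1506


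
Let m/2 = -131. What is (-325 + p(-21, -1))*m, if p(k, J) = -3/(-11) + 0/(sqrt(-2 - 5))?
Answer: 935864/11 ≈ 85079.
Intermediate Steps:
m = -262 (m = 2*(-131) = -262)
p(k, J) = 3/11 (p(k, J) = -3*(-1/11) + 0/(sqrt(-7)) = 3/11 + 0/((I*sqrt(7))) = 3/11 + 0*(-I*sqrt(7)/7) = 3/11 + 0 = 3/11)
(-325 + p(-21, -1))*m = (-325 + 3/11)*(-262) = -3572/11*(-262) = 935864/11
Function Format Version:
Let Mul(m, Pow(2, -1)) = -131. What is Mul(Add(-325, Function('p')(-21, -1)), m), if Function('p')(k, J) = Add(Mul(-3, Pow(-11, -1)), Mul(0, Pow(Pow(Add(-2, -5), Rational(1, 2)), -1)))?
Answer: Rational(935864, 11) ≈ 85079.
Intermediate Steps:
m = -262 (m = Mul(2, -131) = -262)
Function('p')(k, J) = Rational(3, 11) (Function('p')(k, J) = Add(Mul(-3, Rational(-1, 11)), Mul(0, Pow(Pow(-7, Rational(1, 2)), -1))) = Add(Rational(3, 11), Mul(0, Pow(Mul(I, Pow(7, Rational(1, 2))), -1))) = Add(Rational(3, 11), Mul(0, Mul(Rational(-1, 7), I, Pow(7, Rational(1, 2))))) = Add(Rational(3, 11), 0) = Rational(3, 11))
Mul(Add(-325, Function('p')(-21, -1)), m) = Mul(Add(-325, Rational(3, 11)), -262) = Mul(Rational(-3572, 11), -262) = Rational(935864, 11)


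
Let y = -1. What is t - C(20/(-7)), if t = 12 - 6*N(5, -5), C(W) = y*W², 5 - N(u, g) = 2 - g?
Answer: 1576/49 ≈ 32.163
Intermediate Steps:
N(u, g) = 3 + g (N(u, g) = 5 - (2 - g) = 5 + (-2 + g) = 3 + g)
C(W) = -W²
t = 24 (t = 12 - 6*(3 - 5) = 12 - 6*(-2) = 12 + 12 = 24)
t - C(20/(-7)) = 24 - (-1)*(20/(-7))² = 24 - (-1)*(20*(-⅐))² = 24 - (-1)*(-20/7)² = 24 - (-1)*400/49 = 24 - 1*(-400/49) = 24 + 400/49 = 1576/49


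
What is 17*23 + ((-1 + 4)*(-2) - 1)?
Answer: 384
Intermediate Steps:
17*23 + ((-1 + 4)*(-2) - 1) = 391 + (3*(-2) - 1) = 391 + (-6 - 1) = 391 - 7 = 384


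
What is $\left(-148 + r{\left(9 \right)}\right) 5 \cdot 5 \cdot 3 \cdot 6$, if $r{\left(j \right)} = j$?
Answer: $-62550$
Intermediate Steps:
$\left(-148 + r{\left(9 \right)}\right) 5 \cdot 5 \cdot 3 \cdot 6 = \left(-148 + 9\right) 5 \cdot 5 \cdot 3 \cdot 6 = - 139 \cdot 5 \cdot 15 \cdot 6 = - 139 \cdot 75 \cdot 6 = \left(-139\right) 450 = -62550$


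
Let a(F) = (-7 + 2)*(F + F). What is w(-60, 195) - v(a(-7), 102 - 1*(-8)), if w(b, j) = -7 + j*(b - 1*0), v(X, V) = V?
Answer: -11817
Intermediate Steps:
a(F) = -10*F
w(b, j) = -7 + b*j (w(b, j) = -7 + j*(b + 0) = -7 + j*b = -7 + b*j)
w(-60, 195) - v(a(-7), 102 - 1*(-8)) = (-7 - 60*195) - (102 - 1*(-8)) = (-7 - 11700) - (102 + 8) = -11707 - 1*110 = -11707 - 110 = -11817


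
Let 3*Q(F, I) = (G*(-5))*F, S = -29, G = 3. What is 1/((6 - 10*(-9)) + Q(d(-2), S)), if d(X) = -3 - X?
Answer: 1/101 ≈ 0.0099010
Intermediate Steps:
Q(F, I) = -5*F (Q(F, I) = ((3*(-5))*F)/3 = (-15*F)/3 = -5*F)
1/((6 - 10*(-9)) + Q(d(-2), S)) = 1/((6 - 10*(-9)) - 5*(-3 - 1*(-2))) = 1/((6 + 90) - 5*(-3 + 2)) = 1/(96 - 5*(-1)) = 1/(96 + 5) = 1/101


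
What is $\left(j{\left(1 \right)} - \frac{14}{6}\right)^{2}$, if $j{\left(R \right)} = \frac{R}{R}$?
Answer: $\frac{16}{9} \approx 1.7778$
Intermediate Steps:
$j{\left(R \right)} = 1$
$\left(j{\left(1 \right)} - \frac{14}{6}\right)^{2} = \left(1 - \frac{14}{6}\right)^{2} = \left(1 - \frac{7}{3}\right)^{2} = \left(- \frac{4}{3}\right)^{2} = \frac{16}{9}$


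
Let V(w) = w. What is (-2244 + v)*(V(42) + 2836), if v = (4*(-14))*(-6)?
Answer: -5491224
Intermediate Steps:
v = 336 (v = -56*(-6) = 336)
(-2244 + v)*(V(42) + 2836) = (-2244 + 336)*(42 + 2836) = -1908*2878 = -5491224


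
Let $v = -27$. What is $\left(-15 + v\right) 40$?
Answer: $-1680$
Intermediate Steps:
$\left(-15 + v\right) 40 = \left(-15 - 27\right) 40 = \left(-42\right) 40 = -1680$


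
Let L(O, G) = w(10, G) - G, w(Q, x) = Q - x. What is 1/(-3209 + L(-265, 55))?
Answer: -1/3309 ≈ -0.00030221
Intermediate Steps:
L(O, G) = 10 - 2*G (L(O, G) = (10 - G) - G = 10 - 2*G)
1/(-3209 + L(-265, 55)) = 1/(-3209 + (10 - 2*55)) = 1/(-3209 + (10 - 110)) = 1/(-3209 - 100) = 1/(-3309) = -1/3309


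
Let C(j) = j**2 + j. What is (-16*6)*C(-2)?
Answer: -192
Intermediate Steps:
C(j) = j + j**2
(-16*6)*C(-2) = (-16*6)*(-2*(1 - 2)) = -(-192)*(-1) = -96*2 = -192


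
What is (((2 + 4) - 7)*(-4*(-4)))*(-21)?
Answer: 336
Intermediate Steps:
(((2 + 4) - 7)*(-4*(-4)))*(-21) = ((6 - 7)*16)*(-21) = -1*16*(-21) = -16*(-21) = 336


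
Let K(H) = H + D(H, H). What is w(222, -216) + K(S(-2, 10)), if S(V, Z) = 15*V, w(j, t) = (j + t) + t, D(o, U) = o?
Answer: -270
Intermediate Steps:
w(j, t) = j + 2*t
K(H) = 2*H (K(H) = H + H = 2*H)
w(222, -216) + K(S(-2, 10)) = (222 + 2*(-216)) + 2*(15*(-2)) = (222 - 432) + 2*(-30) = -210 - 60 = -270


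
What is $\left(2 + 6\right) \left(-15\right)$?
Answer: $-120$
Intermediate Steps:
$\left(2 + 6\right) \left(-15\right) = 8 \left(-15\right) = -120$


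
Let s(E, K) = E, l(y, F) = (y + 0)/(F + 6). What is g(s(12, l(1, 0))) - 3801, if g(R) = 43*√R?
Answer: -3801 + 86*√3 ≈ -3652.0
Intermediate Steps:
l(y, F) = y/(6 + F)
g(s(12, l(1, 0))) - 3801 = 43*√12 - 3801 = 43*(2*√3) - 3801 = 86*√3 - 3801 = -3801 + 86*√3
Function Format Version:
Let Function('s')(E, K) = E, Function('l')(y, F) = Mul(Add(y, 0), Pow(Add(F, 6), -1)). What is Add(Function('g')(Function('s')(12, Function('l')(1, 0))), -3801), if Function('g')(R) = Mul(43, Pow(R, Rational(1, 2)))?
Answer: Add(-3801, Mul(86, Pow(3, Rational(1, 2)))) ≈ -3652.0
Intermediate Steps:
Function('l')(y, F) = Mul(y, Pow(Add(6, F), -1))
Add(Function('g')(Function('s')(12, Function('l')(1, 0))), -3801) = Add(Mul(43, Pow(12, Rational(1, 2))), -3801) = Add(Mul(43, Mul(2, Pow(3, Rational(1, 2)))), -3801) = Add(Mul(86, Pow(3, Rational(1, 2))), -3801) = Add(-3801, Mul(86, Pow(3, Rational(1, 2))))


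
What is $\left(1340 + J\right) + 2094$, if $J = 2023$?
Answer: $5457$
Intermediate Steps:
$\left(1340 + J\right) + 2094 = \left(1340 + 2023\right) + 2094 = 3363 + 2094 = 5457$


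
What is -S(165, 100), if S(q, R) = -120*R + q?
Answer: 11835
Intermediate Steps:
S(q, R) = q - 120*R
-S(165, 100) = -(165 - 120*100) = -(165 - 12000) = -1*(-11835) = 11835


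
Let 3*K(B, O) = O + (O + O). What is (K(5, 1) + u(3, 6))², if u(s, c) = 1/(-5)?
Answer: 16/25 ≈ 0.64000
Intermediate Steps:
K(B, O) = O (K(B, O) = (O + (O + O))/3 = (O + 2*O)/3 = (3*O)/3 = O)
u(s, c) = -⅕
(K(5, 1) + u(3, 6))² = (1 - ⅕)² = (⅘)² = 16/25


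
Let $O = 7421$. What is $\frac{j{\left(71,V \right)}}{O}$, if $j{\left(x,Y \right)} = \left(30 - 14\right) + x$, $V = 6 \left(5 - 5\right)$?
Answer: $\frac{87}{7421} \approx 0.011723$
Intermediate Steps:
$V = 0$ ($V = 6 \cdot 0 = 0$)
$j{\left(x,Y \right)} = 16 + x$
$\frac{j{\left(71,V \right)}}{O} = \frac{16 + 71}{7421} = 87 \cdot \frac{1}{7421} = \frac{87}{7421}$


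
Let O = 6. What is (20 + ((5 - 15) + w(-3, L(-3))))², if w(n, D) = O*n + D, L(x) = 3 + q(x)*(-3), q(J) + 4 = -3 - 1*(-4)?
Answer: 16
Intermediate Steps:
q(J) = -3 (q(J) = -4 + (-3 - 1*(-4)) = -4 + (-3 + 4) = -4 + 1 = -3)
L(x) = 12 (L(x) = 3 - 3*(-3) = 3 + 9 = 12)
w(n, D) = D + 6*n (w(n, D) = 6*n + D = D + 6*n)
(20 + ((5 - 15) + w(-3, L(-3))))² = (20 + ((5 - 15) + (12 + 6*(-3))))² = (20 + (-10 + (12 - 18)))² = (20 + (-10 - 6))² = (20 - 16)² = 4² = 16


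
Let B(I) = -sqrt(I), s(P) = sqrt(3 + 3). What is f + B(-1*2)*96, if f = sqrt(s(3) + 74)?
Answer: sqrt(74 + sqrt(6)) - 96*I*sqrt(2) ≈ 8.7435 - 135.76*I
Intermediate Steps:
s(P) = sqrt(6)
f = sqrt(74 + sqrt(6)) (f = sqrt(sqrt(6) + 74) = sqrt(74 + sqrt(6)) ≈ 8.7435)
f + B(-1*2)*96 = sqrt(74 + sqrt(6)) - sqrt(-1*2)*96 = sqrt(74 + sqrt(6)) - sqrt(-2)*96 = sqrt(74 + sqrt(6)) - I*sqrt(2)*96 = sqrt(74 + sqrt(6)) - 96*I*sqrt(2)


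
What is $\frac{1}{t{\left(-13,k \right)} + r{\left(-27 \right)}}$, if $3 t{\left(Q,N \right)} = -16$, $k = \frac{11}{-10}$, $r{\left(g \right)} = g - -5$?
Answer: $- \frac{3}{82} \approx -0.036585$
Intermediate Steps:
$r{\left(g \right)} = 5 + g$ ($r{\left(g \right)} = g + 5 = 5 + g$)
$k = - \frac{11}{10}$ ($k = 11 \left(- \frac{1}{10}\right) = - \frac{11}{10} \approx -1.1$)
$t{\left(Q,N \right)} = - \frac{16}{3}$ ($t{\left(Q,N \right)} = \frac{1}{3} \left(-16\right) = - \frac{16}{3}$)
$\frac{1}{t{\left(-13,k \right)} + r{\left(-27 \right)}} = \frac{1}{- \frac{16}{3} + \left(5 - 27\right)} = \frac{1}{- \frac{16}{3} - 22} = \frac{1}{- \frac{82}{3}} = - \frac{3}{82}$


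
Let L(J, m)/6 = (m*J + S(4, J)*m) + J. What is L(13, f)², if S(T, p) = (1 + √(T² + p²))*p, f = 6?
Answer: 41547636 + 949104*√185 ≈ 5.4457e+7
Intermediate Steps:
S(T, p) = p*(1 + √(T² + p²))
L(J, m) = 6*J + 6*J*m + 6*J*m*(1 + √(16 + J²)) (L(J, m) = 6*((m*J + (J*(1 + √(4² + J²)))*m) + J) = 6*((J*m + (J*(1 + √(16 + J²)))*m) + J) = 6*((J*m + J*m*(1 + √(16 + J²))) + J) = 6*(J + J*m + J*m*(1 + √(16 + J²))) = 6*J + 6*J*m + 6*J*m*(1 + √(16 + J²)))
L(13, f)² = (6*13*(1 + 6 + 6*(1 + √(16 + 13²))))² = (6*13*(1 + 6 + 6*(1 + √(16 + 169))))² = (6*13*(1 + 6 + 6*(1 + √185)))² = (6*13*(1 + 6 + (6 + 6*√185)))² = (6*13*(13 + 6*√185))² = (1014 + 468*√185)²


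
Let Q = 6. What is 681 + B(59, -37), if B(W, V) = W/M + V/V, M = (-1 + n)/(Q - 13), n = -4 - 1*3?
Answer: 5869/8 ≈ 733.63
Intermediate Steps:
n = -7 (n = -4 - 3 = -7)
M = 8/7 (M = (-1 - 7)/(6 - 13) = -8/(-7) = -8*(-⅐) = 8/7 ≈ 1.1429)
B(W, V) = 1 + 7*W/8 (B(W, V) = W/(8/7) + V/V = W*(7/8) + 1 = 7*W/8 + 1 = 1 + 7*W/8)
681 + B(59, -37) = 681 + (1 + (7/8)*59) = 681 + (1 + 413/8) = 681 + 421/8 = 5869/8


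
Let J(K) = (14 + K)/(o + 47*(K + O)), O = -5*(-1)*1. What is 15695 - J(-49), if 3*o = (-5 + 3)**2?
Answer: 19461779/1240 ≈ 15695.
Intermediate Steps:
o = 4/3 (o = (-5 + 3)**2/3 = (1/3)*(-2)**2 = (1/3)*4 = 4/3 ≈ 1.3333)
O = 5 (O = 5*1 = 5)
J(K) = (14 + K)/(709/3 + 47*K) (J(K) = (14 + K)/(4/3 + 47*(K + 5)) = (14 + K)/(4/3 + 47*(5 + K)) = (14 + K)/(4/3 + (235 + 47*K)) = (14 + K)/(709/3 + 47*K))
15695 - J(-49) = 15695 - 3*(14 - 49)/(709 + 141*(-49)) = 15695 - 3*(-35)/(709 - 6909) = 15695 - 3*(-35)/(-6200) = 15695 - 3*(-1)*(-35)/6200 = 15695 - 1*21/1240 = 15695 - 21/1240 = 19461779/1240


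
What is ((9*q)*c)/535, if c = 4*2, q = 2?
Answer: 144/535 ≈ 0.26916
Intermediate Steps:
c = 8
((9*q)*c)/535 = ((9*2)*8)/535 = (18*8)*(1/535) = 144*(1/535) = 144/535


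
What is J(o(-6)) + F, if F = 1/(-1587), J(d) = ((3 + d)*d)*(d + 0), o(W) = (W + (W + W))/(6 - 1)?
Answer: -1542689/198375 ≈ -7.7766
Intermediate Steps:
o(W) = 3*W/5 (o(W) = (W + 2*W)/5 = (3*W)*(⅕) = 3*W/5)
J(d) = d²*(3 + d) (J(d) = (d*(3 + d))*d = d²*(3 + d))
F = -1/1587 ≈ -0.00063012
J(o(-6)) + F = ((⅗)*(-6))²*(3 + (⅗)*(-6)) - 1/1587 = (-18/5)²*(3 - 18/5) - 1/1587 = (324/25)*(-⅗) - 1/1587 = -972/125 - 1/1587 = -1542689/198375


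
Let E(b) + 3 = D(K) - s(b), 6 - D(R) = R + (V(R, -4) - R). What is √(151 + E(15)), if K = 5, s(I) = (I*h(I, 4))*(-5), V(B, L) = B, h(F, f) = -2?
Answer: I ≈ 1.0*I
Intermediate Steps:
s(I) = 10*I (s(I) = (I*(-2))*(-5) = -2*I*(-5) = 10*I)
D(R) = 6 - R (D(R) = 6 - (R + (R - R)) = 6 - (R + 0) = 6 - R)
E(b) = -2 - 10*b (E(b) = -3 + ((6 - 1*5) - 10*b) = -3 + ((6 - 5) - 10*b) = -3 + (1 - 10*b) = -2 - 10*b)
√(151 + E(15)) = √(151 + (-2 - 10*15)) = √(151 + (-2 - 150)) = √(151 - 152) = √(-1) = I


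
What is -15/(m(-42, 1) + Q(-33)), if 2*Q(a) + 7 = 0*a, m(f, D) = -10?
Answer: 10/9 ≈ 1.1111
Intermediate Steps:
Q(a) = -7/2 (Q(a) = -7/2 + (0*a)/2 = -7/2 + (1/2)*0 = -7/2 + 0 = -7/2)
-15/(m(-42, 1) + Q(-33)) = -15/(-10 - 7/2) = -15/(-27/2) = -2/27*(-15) = 10/9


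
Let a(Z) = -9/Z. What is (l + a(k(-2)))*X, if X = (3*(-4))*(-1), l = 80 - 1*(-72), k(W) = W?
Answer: 1878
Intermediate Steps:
l = 152 (l = 80 + 72 = 152)
X = 12 (X = -12*(-1) = 12)
(l + a(k(-2)))*X = (152 - 9/(-2))*12 = (152 - 9*(-½))*12 = (152 + 9/2)*12 = (313/2)*12 = 1878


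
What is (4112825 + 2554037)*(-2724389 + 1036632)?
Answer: -11252043008534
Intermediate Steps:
(4112825 + 2554037)*(-2724389 + 1036632) = 6666862*(-1687757) = -11252043008534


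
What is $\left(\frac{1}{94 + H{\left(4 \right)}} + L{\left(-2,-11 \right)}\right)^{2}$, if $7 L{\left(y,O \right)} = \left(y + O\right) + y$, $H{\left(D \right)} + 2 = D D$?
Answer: $\frac{2601769}{571536} \approx 4.5522$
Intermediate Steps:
$H{\left(D \right)} = -2 + D^{2}$ ($H{\left(D \right)} = -2 + D D = -2 + D^{2}$)
$L{\left(y,O \right)} = \frac{O}{7} + \frac{2 y}{7}$ ($L{\left(y,O \right)} = \frac{\left(y + O\right) + y}{7} = \frac{\left(O + y\right) + y}{7} = \frac{O + 2 y}{7} = \frac{O}{7} + \frac{2 y}{7}$)
$\left(\frac{1}{94 + H{\left(4 \right)}} + L{\left(-2,-11 \right)}\right)^{2} = \left(\frac{1}{94 - \left(2 - 4^{2}\right)} + \left(\frac{1}{7} \left(-11\right) + \frac{2}{7} \left(-2\right)\right)\right)^{2} = \left(\frac{1}{94 + \left(-2 + 16\right)} - \frac{15}{7}\right)^{2} = \left(\frac{1}{94 + 14} - \frac{15}{7}\right)^{2} = \left(\frac{1}{108} - \frac{15}{7}\right)^{2} = \left(- \frac{1613}{756}\right)^{2} = \frac{2601769}{571536}$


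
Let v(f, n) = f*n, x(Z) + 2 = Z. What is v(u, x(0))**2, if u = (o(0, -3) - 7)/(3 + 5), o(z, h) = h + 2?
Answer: 4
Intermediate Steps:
x(Z) = -2 + Z
o(z, h) = 2 + h
u = -1 (u = ((2 - 3) - 7)/(3 + 5) = (-1 - 7)/8 = -8*1/8 = -1)
v(u, x(0))**2 = (-(-2 + 0))**2 = (-1*(-2))**2 = 2**2 = 4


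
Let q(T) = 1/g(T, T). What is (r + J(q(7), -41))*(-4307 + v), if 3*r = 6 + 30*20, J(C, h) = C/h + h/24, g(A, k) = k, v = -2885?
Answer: -1240246915/861 ≈ -1.4405e+6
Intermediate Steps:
q(T) = 1/T
J(C, h) = h/24 + C/h (J(C, h) = C/h + h*(1/24) = C/h + h/24 = h/24 + C/h)
r = 202 (r = (6 + 30*20)/3 = (6 + 600)/3 = (⅓)*606 = 202)
(r + J(q(7), -41))*(-4307 + v) = (202 + ((1/24)*(-41) + 1/(7*(-41))))*(-4307 - 2885) = (202 + (-41/24 + (⅐)*(-1/41)))*(-7192) = (202 + (-41/24 - 1/287))*(-7192) = (202 - 11791/6888)*(-7192) = (1379585/6888)*(-7192) = -1240246915/861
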